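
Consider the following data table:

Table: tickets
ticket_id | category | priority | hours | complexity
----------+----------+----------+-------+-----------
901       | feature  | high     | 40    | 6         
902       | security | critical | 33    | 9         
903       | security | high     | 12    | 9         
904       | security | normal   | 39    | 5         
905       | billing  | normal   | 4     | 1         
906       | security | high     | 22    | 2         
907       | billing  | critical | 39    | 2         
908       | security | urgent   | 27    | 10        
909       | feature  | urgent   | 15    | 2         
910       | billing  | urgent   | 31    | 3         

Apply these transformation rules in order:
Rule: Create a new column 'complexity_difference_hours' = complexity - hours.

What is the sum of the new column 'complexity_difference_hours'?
-213

Step 1: For each record, compute complexity - hours
Example calculations:
  6 - 40 = -34
  9 - 33 = -24
  9 - 12 = -3
  ...
Step 2: Sum all derived values
Step 3: Total = -213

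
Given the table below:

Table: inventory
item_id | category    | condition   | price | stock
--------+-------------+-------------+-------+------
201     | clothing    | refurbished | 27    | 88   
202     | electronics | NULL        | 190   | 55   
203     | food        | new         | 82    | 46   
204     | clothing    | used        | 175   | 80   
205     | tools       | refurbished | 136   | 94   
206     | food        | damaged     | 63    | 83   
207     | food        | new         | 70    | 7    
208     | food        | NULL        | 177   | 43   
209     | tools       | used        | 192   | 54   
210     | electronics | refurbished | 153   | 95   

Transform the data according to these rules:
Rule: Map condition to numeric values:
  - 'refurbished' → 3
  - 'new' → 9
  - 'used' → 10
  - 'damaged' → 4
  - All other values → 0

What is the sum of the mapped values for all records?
51

Step 1: Apply mapping to each record
Step 2: Count by status:
  'refurbished': 3 records × 3 = 9
  'new': 2 records × 9 = 18
  'used': 2 records × 10 = 20
  'damaged': 1 records × 4 = 4
Step 3: Sum all mapped values = 51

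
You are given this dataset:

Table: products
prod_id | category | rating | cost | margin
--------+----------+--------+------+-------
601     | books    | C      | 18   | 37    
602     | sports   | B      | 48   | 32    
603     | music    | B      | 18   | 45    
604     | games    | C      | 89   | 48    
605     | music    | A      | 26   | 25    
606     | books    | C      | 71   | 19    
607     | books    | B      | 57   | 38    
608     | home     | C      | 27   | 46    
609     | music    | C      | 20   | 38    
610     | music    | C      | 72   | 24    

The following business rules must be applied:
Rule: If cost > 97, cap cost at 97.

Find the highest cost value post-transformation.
89

Step 1: Original maximum cost = 89
Step 2: Check cap of 97 against maximum
Step 3: No records exceed the cap (max 89 <= cap 97), so no capping applies
Step 4: Maximum after transformation = 89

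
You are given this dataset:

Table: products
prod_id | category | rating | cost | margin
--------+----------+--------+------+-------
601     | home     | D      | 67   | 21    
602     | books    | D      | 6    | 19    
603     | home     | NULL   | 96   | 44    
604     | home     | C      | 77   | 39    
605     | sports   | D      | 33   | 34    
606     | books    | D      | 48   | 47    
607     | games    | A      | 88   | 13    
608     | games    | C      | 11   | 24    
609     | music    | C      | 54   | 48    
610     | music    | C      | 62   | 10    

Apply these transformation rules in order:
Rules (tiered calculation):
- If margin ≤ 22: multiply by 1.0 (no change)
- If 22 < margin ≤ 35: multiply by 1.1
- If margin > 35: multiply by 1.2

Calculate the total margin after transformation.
340.4

Step 1: Tier 1 (margin ≤ 22): 4 records, sum = 63 × 1.0 = 63.0
Step 2: Tier 2 (22 < margin ≤ 35): 2 records, sum = 58 × 1.1 = 63.8
Step 3: Tier 3 (margin > 35): 4 records, sum = 178 × 1.2 = 213.6
Step 4: Final sum = 63.0 + 63.8 + 213.6 = 340.4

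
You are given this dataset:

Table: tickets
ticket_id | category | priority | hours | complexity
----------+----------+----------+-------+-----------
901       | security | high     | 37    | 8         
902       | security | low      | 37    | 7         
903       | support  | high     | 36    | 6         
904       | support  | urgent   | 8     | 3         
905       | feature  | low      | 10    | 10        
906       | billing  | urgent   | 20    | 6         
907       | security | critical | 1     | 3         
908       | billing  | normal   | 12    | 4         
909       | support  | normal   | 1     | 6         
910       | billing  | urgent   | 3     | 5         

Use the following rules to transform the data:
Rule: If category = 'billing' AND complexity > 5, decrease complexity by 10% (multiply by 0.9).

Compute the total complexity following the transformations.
57.4

Step 1: Find records where category = 'billing' AND complexity > 5
Step 2: 1 records match, summing to 6
Step 3: After multiplier: 6 × 0.9 = 5.4
Step 4: Unaffected records sum: 52
Step 5: Final sum = 5.4 + 52 = 57.4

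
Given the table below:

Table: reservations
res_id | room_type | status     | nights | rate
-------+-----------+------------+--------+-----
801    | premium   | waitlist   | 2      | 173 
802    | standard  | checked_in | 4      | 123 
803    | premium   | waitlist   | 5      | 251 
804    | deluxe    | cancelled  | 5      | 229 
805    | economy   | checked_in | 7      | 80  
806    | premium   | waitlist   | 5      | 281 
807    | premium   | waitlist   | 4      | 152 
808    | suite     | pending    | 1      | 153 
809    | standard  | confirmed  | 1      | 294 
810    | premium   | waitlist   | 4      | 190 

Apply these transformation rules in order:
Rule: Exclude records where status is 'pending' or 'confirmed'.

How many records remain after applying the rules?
8

Step 1: Count records to exclude
  - 1 (pending) + 1 (confirmed) = 2 records
Step 2: Total records: 10
Step 3: Remaining = 10 - 2 = 8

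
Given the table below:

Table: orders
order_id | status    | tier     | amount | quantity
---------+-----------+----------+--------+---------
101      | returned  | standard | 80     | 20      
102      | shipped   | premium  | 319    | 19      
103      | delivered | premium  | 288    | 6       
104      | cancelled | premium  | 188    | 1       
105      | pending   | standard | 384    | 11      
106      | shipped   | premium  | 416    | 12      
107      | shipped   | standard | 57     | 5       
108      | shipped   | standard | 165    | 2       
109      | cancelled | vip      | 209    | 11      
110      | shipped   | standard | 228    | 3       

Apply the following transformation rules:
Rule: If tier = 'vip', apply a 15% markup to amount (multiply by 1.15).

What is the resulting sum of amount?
2365.35

Step 1: Records with tier = 'vip' have total amount = 209
Step 2: Apply multiplier: 209 × 1.15 = 240.35
Step 3: Other records total: 2125
Step 4: Final sum = 240.35 + 2125 = 2365.35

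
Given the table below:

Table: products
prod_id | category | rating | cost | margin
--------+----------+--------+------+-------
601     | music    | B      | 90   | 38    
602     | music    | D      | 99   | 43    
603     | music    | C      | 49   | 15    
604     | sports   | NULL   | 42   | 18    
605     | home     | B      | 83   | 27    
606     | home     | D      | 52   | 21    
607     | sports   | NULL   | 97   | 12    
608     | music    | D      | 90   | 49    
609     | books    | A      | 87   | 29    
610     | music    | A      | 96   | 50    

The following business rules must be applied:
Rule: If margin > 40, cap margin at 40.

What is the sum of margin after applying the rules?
280

Step 1: 3 records have margin > 40
Step 2: These records originally summed to 142
Step 3: After capping: 3 × 40 = 120
Step 4: Unaffected records sum: 160
Step 5: Final sum = 120 + 160 = 280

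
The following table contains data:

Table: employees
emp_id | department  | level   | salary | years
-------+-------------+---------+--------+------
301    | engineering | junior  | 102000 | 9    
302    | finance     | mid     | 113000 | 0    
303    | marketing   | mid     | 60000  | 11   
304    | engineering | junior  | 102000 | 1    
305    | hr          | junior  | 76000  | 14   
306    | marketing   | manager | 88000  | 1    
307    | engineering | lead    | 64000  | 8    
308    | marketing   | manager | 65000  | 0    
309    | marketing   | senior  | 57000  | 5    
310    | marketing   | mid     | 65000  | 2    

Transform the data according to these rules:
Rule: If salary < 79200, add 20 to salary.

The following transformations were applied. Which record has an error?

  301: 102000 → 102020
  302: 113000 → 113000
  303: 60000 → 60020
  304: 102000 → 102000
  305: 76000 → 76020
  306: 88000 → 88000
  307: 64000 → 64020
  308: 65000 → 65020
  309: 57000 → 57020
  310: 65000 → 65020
Record 301 has an error. The correct transformed value should be 102000, not 102020.

Step 1: Check each record against the rule
Step 2: Record 301 has salary = 102000
Step 3: Since 102000 >= 79200, the bonus should not have been applied
Step 4: Correct value = 102000, but claimed value = 102020
Conclusion: Record 301 has the error.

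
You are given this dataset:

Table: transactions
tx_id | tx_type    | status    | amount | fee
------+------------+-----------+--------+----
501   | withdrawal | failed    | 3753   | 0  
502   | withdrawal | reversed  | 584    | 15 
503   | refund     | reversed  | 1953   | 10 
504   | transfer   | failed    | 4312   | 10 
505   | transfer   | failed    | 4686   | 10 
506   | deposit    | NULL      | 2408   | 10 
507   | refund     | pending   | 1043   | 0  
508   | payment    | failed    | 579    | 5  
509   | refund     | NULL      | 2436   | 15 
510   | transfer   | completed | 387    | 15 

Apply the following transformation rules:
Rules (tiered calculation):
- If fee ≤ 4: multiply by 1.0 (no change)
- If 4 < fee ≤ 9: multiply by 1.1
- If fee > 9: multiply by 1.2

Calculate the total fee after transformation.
107.5

Step 1: Tier 1 (fee ≤ 4): 2 records, sum = 0 × 1.0 = 0.0
Step 2: Tier 2 (4 < fee ≤ 9): 1 records, sum = 5 × 1.1 = 5.5
Step 3: Tier 3 (fee > 9): 7 records, sum = 85 × 1.2 = 102.0
Step 4: Final sum = 0.0 + 5.5 + 102.0 = 107.5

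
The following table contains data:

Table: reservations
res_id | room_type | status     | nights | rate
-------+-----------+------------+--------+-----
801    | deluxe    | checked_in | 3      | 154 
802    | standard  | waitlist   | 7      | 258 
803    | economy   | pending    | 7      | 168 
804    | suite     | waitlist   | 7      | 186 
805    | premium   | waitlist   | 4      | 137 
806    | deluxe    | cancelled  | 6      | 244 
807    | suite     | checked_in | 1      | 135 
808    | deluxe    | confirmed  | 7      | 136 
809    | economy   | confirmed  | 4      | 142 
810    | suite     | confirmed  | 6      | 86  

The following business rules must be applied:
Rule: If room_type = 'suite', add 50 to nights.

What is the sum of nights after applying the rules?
202

Step 1: Count records where room_type = 'suite': 3
Step 2: Total bonus added: 3 × 50 = 150
Step 3: Original sum of nights: 52
Step 4: Final sum = 52 + 150 = 202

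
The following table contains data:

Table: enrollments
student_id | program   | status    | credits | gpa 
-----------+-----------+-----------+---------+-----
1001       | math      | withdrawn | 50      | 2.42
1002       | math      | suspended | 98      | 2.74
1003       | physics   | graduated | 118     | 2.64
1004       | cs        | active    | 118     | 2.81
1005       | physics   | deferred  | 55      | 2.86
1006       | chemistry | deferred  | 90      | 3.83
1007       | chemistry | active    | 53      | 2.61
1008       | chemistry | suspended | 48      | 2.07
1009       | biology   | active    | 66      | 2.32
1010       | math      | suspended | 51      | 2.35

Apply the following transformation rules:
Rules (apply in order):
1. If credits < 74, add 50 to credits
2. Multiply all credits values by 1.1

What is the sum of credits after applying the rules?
1151.7

Step 1: Apply Rule 1 - Add 50 to records with credits < 74
  - 6 records affected: 323 + (6 × 50) = 623
  - Unaffected records: 424
  - Sum after Rule 1: 1047
Step 2: Apply Rule 2 - Multiply all by 1.1
  - 1047 × 1.1 = 1151.7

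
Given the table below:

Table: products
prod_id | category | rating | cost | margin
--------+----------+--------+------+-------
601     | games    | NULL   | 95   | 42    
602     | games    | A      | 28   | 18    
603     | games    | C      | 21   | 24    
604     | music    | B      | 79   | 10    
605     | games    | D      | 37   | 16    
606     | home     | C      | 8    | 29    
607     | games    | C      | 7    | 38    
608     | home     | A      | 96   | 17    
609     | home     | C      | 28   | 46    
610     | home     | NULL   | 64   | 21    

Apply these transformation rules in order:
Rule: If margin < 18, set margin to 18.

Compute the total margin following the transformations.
272

Step 1: 3 records have margin < 18
Step 2: These records originally summed to 43
Step 3: After setting to minimum: 3 × 18 = 54
Step 4: Unaffected records sum: 218
Step 5: Final sum = 54 + 218 = 272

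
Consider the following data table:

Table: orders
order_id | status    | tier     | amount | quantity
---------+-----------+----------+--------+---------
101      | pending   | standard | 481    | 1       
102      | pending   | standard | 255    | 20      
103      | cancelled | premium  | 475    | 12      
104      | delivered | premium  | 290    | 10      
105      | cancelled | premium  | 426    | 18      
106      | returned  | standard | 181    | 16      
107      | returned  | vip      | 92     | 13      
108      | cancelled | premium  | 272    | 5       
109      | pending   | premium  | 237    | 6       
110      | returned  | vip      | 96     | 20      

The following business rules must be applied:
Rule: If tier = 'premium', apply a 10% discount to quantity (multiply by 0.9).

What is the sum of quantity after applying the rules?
115.9

Step 1: Records with tier = 'premium' have total quantity = 51
Step 2: Apply multiplier: 51 × 0.9 = 45.9
Step 3: Other records total: 70
Step 4: Final sum = 45.9 + 70 = 115.9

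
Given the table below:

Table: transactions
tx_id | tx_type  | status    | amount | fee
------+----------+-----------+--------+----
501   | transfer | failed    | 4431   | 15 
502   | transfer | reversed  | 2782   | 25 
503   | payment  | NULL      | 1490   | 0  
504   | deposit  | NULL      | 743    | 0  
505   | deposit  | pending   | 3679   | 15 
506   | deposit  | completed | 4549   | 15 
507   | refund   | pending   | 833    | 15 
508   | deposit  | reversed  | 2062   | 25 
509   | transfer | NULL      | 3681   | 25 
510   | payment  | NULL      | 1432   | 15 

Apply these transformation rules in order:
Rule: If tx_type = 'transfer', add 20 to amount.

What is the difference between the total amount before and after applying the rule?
60

Step 1: Original sum of amount = 25682
Step 2: 3 records have tx_type = 'transfer'
Step 3: Each affected record changes by 20
Step 4: Total change = 3 × 20 = 60
Step 5: New sum = 25682 + 60 = 25742
Step 6: Difference = |25742 - 25682| = 60
        (Sum increased by 60)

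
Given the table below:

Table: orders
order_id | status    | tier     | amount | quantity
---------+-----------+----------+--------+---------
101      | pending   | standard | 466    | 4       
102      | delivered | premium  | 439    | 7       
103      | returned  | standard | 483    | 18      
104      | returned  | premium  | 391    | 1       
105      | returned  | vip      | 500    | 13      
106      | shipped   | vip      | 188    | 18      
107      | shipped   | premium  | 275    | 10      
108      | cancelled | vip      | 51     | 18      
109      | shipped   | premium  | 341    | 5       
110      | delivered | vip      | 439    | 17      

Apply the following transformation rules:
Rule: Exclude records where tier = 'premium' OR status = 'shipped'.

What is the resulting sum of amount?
1939

Step 1: Find records where tier = 'premium' OR status = 'shipped'
Step 2: 5 records match, summing to 1634
Step 3: Original sum: 3573
Step 4: Remaining sum = 3573 - 1634 = 1939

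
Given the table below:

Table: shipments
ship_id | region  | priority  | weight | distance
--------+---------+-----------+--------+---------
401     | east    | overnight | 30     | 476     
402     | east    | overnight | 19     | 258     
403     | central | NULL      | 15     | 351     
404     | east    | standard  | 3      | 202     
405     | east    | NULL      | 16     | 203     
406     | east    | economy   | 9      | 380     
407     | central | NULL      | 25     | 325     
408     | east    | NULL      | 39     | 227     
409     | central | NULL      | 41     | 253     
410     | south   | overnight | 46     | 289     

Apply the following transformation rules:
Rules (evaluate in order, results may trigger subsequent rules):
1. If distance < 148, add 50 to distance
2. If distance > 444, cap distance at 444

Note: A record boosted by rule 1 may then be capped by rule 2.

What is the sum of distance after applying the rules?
2932

Step 1: Apply rule 1 to records with distance < 148
  - 0 records get bonus of 50
  - Of these, 0 records then exceed 444 and get capped
Step 2: Apply rule 2 to records with distance > 444
  - 1 records (original) are capped
Step 3: Calculate final sum = 2932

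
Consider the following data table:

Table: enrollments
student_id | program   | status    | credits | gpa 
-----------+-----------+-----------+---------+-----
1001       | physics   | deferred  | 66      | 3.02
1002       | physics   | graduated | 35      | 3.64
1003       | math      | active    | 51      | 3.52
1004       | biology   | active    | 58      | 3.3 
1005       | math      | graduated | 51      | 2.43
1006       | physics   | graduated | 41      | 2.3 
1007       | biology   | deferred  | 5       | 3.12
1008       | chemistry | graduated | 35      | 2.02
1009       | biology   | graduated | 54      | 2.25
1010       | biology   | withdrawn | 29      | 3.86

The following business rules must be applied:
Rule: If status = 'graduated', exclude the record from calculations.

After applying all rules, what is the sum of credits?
209

Step 1: Identify records where status = 'graduated'
Step 2: The excluded records sum to 216
Step 3: Original total credits = 425
Step 4: Remaining total = 425 - 216 = 209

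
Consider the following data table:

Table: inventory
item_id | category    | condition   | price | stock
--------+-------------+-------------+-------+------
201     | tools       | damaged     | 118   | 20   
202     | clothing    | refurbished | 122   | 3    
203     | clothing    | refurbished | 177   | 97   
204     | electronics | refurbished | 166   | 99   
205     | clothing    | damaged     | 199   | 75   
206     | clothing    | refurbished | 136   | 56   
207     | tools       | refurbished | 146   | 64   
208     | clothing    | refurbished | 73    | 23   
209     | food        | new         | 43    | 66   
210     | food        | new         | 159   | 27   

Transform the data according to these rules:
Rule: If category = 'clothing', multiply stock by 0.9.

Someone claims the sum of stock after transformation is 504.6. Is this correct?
Yes, the result is correct.

Step 1: Calculate the correct sum after transformation
Step 2: Apply multiplier 0.9 to records where category = 'clothing'
Step 3: Correct result = 504.6
Step 4: Claimed result = 504.6
Step 5: 504.6 = 504.6 ✓
Conclusion: The claimed result is correct.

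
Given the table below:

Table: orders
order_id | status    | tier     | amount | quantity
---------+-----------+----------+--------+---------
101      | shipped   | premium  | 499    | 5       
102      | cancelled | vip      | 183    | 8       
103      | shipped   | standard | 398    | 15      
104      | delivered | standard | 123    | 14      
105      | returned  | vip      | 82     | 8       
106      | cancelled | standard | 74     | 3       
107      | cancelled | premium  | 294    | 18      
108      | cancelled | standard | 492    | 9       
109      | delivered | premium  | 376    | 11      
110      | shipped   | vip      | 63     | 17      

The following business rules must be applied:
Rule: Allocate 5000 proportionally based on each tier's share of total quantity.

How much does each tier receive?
premium: 1574.07, standard: 1898.15, vip: 1527.78

Step 1: Calculate total quantity = 108
Step 2: Calculate each tier's proportion:
  premium: 34/108 = 31.48% → 1574.07
  standard: 41/108 = 37.96% → 1898.15
  vip: 33/108 = 30.56% → 1527.78
Step 3: Verify: sum of allocations ≈ 5000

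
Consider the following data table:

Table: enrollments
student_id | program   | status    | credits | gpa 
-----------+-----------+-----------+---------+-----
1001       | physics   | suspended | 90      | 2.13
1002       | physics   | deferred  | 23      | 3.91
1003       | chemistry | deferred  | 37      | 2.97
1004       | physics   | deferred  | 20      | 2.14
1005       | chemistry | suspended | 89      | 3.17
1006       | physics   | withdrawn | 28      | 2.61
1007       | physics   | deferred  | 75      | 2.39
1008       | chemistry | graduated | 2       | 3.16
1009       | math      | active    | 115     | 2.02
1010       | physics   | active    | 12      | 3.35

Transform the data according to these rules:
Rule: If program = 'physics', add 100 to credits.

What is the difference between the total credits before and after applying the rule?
600

Step 1: Original sum of credits = 491
Step 2: 6 records have program = 'physics'
Step 3: Each affected record changes by 100
Step 4: Total change = 6 × 100 = 600
Step 5: New sum = 491 + 600 = 1091
Step 6: Difference = |1091 - 491| = 600
        (Sum increased by 600)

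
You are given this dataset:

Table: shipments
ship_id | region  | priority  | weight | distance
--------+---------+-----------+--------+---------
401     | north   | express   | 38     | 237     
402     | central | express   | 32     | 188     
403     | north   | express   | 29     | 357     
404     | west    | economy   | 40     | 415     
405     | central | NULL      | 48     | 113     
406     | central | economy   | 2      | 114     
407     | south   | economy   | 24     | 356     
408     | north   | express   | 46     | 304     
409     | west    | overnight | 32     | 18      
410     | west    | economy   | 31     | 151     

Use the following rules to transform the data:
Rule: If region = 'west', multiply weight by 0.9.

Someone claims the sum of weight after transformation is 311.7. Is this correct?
Yes, the result is correct.

Step 1: Calculate the correct sum after transformation
Step 2: Apply multiplier 0.9 to records where region = 'west'
Step 3: Correct result = 311.7
Step 4: Claimed result = 311.7
Step 5: 311.7 = 311.7 ✓
Conclusion: The claimed result is correct.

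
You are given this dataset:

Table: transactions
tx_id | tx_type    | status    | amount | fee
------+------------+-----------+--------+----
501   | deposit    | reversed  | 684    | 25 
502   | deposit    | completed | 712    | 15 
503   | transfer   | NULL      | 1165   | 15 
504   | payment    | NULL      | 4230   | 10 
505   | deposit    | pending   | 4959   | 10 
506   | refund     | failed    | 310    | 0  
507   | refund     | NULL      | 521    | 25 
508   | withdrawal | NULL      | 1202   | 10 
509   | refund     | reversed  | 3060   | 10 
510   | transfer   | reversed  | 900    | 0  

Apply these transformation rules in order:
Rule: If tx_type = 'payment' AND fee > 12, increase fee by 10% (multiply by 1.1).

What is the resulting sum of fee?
120

Step 1: Find records where tx_type = 'payment' AND fee > 12
Step 2: 0 records match, summing to 0
Step 3: After multiplier: 0 × 1.1 = 0.0
Step 4: Unaffected records sum: 120
Step 5: Final sum = 0.0 + 120 = 120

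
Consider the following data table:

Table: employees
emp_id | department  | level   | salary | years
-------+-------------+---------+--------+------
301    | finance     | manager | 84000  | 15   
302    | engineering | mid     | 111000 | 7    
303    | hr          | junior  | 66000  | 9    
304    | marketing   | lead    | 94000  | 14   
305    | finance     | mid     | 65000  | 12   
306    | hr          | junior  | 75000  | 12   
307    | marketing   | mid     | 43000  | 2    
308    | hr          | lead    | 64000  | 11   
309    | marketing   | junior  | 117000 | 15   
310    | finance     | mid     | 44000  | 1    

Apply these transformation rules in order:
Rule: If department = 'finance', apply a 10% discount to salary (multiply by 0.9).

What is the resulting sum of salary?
743700.0

Step 1: Records with department = 'finance' have total salary = 193000
Step 2: Apply multiplier: 193000 × 0.9 = 173700.0
Step 3: Other records total: 570000
Step 4: Final sum = 173700.0 + 570000 = 743700.0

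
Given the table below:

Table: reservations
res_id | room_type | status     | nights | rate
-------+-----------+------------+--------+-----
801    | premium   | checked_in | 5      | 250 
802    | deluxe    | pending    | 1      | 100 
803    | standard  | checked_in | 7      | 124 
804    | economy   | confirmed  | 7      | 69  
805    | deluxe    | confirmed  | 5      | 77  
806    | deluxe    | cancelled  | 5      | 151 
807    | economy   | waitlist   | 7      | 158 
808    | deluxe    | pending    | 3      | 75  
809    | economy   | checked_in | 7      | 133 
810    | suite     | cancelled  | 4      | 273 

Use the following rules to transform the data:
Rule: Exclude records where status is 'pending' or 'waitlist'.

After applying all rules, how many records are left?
7

Step 1: Count records to exclude
  - 2 (pending) + 1 (waitlist) = 3 records
Step 2: Total records: 10
Step 3: Remaining = 10 - 3 = 7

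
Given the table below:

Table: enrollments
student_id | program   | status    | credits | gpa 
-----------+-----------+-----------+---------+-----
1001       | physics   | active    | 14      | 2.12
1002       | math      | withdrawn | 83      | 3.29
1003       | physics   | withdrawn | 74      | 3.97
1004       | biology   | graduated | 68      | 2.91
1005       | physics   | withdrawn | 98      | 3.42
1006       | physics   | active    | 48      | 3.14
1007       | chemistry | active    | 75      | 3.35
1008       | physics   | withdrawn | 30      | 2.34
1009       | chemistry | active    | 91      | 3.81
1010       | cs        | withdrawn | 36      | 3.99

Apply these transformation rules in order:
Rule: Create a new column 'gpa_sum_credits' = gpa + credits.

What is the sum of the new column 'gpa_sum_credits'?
649.34

Step 1: For each record, compute gpa + credits
Example calculations:
  2.12 + 14 = 16.12
  3.29 + 83 = 86.29
  3.97 + 74 = 77.97
  ...
Step 2: Sum all derived values
Step 3: Total = 649.34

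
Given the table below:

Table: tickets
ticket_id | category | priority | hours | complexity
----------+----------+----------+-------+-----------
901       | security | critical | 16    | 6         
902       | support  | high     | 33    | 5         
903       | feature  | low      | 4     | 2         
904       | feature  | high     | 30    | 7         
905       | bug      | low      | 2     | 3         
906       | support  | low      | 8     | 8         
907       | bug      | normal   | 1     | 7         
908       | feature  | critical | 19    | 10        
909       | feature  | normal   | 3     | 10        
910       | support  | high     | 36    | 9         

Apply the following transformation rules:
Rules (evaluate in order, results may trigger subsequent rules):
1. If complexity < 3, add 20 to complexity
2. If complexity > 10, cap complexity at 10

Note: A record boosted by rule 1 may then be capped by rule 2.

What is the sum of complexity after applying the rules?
75

Step 1: Apply rule 1 to records with complexity < 3
  - 1 records get bonus of 20
  - Of these, 1 records then exceed 10 and get capped
Step 2: Apply rule 2 to records with complexity > 10
  - 0 records (original) are capped
Step 3: Calculate final sum = 75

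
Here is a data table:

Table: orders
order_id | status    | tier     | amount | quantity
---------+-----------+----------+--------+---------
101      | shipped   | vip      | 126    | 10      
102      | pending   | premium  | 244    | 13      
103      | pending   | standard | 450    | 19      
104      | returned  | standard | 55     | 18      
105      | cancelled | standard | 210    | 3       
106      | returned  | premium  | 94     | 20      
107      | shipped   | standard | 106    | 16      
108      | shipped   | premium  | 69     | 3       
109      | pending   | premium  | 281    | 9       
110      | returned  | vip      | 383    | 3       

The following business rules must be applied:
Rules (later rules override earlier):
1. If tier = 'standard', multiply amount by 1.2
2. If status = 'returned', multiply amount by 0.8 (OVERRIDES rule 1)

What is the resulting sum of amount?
2064.8

Step 1: Rule 2 takes priority for records with status = 'returned'
  - 3 records: 532 × 0.8 = 425.6
Step 2: Rule 1 applies to remaining records with tier = 'standard'
  - 3 records: 766 × 1.2 = 919.2
Step 3: Other records unchanged: 720
Step 4: Final sum = 425.6 + 919.2 + 720 = 2064.8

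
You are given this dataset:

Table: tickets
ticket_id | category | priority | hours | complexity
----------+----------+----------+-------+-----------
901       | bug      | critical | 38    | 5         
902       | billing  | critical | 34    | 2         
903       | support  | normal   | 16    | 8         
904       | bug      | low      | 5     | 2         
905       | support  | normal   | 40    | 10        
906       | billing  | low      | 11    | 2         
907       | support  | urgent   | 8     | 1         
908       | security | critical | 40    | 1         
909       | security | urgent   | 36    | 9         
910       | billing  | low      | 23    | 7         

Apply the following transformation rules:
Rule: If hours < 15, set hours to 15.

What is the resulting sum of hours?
272

Step 1: 3 records have hours < 15
Step 2: These records originally summed to 24
Step 3: After setting to minimum: 3 × 15 = 45
Step 4: Unaffected records sum: 227
Step 5: Final sum = 45 + 227 = 272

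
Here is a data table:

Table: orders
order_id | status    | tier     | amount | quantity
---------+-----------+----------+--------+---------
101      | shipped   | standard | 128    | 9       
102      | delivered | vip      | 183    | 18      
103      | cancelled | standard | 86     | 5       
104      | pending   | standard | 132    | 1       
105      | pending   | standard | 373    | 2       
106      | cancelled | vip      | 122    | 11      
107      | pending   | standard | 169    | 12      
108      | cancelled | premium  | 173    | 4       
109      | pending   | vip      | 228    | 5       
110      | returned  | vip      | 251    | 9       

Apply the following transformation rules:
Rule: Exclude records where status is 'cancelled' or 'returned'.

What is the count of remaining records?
6

Step 1: Count records to exclude
  - 3 (cancelled) + 1 (returned) = 4 records
Step 2: Total records: 10
Step 3: Remaining = 10 - 4 = 6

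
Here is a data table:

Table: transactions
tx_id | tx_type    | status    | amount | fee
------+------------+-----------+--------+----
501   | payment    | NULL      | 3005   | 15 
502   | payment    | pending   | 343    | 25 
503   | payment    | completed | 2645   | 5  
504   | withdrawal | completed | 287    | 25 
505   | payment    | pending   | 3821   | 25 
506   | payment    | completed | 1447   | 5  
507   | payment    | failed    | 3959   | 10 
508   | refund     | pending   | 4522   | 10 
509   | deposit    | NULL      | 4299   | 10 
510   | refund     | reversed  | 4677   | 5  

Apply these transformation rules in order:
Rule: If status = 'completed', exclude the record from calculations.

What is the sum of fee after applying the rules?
100

Step 1: Identify records where status = 'completed'
Step 2: The excluded records sum to 35
Step 3: Original total fee = 135
Step 4: Remaining total = 135 - 35 = 100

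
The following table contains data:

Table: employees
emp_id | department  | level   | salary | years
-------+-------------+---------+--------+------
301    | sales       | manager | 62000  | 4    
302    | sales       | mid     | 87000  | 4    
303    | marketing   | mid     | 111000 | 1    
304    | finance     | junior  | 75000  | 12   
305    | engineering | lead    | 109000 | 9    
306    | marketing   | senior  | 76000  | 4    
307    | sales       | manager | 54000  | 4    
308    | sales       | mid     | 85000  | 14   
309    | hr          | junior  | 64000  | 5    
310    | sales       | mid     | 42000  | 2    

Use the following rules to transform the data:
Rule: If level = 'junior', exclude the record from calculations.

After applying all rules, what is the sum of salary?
626000

Step 1: Identify records where level = 'junior'
Step 2: The excluded records sum to 139000
Step 3: Original total salary = 765000
Step 4: Remaining total = 765000 - 139000 = 626000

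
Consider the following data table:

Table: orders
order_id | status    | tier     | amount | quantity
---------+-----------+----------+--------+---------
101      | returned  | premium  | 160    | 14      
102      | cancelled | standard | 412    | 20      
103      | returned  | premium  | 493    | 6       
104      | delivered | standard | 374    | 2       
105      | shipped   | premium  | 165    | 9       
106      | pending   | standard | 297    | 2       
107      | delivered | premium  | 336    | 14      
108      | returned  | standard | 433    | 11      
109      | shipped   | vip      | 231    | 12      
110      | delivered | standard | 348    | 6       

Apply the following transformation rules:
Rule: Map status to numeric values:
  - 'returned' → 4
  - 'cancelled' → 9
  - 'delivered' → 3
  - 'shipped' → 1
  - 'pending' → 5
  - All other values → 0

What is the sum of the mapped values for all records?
37

Step 1: Apply mapping to each record
Step 2: Count by status:
  'returned': 3 records × 4 = 12
  'cancelled': 1 records × 9 = 9
  'delivered': 3 records × 3 = 9
  'shipped': 2 records × 1 = 2
  'pending': 1 records × 5 = 5
Step 3: Sum all mapped values = 37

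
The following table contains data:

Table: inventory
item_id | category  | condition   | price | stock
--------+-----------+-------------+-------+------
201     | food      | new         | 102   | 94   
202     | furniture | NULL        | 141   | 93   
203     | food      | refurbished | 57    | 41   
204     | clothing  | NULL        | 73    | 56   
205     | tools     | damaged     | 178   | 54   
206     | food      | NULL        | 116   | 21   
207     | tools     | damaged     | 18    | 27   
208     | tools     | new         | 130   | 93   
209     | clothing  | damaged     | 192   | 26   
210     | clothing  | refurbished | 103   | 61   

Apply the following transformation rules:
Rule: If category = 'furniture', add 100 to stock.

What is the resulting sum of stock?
666

Step 1: Count records where category = 'furniture': 1
Step 2: Total bonus added: 1 × 100 = 100
Step 3: Original sum of stock: 566
Step 4: Final sum = 566 + 100 = 666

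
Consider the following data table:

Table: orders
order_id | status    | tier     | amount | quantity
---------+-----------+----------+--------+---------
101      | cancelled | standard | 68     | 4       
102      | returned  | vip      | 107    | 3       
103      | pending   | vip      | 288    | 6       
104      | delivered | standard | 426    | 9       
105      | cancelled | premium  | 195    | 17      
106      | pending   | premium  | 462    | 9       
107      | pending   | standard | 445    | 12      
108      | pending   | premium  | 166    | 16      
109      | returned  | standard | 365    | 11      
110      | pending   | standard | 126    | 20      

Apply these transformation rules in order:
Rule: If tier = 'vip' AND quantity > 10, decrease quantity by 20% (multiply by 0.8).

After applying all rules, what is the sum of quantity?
107

Step 1: Find records where tier = 'vip' AND quantity > 10
Step 2: 0 records match, summing to 0
Step 3: After multiplier: 0 × 0.8 = 0.0
Step 4: Unaffected records sum: 107
Step 5: Final sum = 0.0 + 107 = 107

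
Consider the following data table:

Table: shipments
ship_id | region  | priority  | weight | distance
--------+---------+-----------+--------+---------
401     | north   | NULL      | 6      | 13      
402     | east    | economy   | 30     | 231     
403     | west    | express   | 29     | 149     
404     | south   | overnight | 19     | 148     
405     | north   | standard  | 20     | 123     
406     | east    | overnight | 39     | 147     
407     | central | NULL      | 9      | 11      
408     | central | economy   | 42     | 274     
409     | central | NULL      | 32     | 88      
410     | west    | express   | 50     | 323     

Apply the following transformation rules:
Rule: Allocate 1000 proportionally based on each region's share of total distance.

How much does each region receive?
central: 247.51, east: 250.83, north: 90.25, south: 98.21, west: 313.21

Step 1: Calculate total distance = 1507
Step 2: Calculate each region's proportion:
  central: 373/1507 = 24.75% → 247.51
  east: 378/1507 = 25.08% → 250.83
  north: 136/1507 = 9.02% → 90.25
  south: 148/1507 = 9.82% → 98.21
  west: 472/1507 = 31.32% → 313.21
Step 3: Verify: sum of allocations ≈ 1000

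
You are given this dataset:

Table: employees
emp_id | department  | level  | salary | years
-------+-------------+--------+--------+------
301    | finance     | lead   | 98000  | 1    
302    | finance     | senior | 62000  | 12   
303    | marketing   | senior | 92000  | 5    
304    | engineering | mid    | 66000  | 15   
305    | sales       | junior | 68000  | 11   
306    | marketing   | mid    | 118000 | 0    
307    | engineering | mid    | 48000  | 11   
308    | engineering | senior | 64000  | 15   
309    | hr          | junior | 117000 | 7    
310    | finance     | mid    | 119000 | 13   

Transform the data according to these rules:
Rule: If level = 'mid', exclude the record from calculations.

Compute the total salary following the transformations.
501000

Step 1: Identify records where level = 'mid'
Step 2: The excluded records sum to 351000
Step 3: Original total salary = 852000
Step 4: Remaining total = 852000 - 351000 = 501000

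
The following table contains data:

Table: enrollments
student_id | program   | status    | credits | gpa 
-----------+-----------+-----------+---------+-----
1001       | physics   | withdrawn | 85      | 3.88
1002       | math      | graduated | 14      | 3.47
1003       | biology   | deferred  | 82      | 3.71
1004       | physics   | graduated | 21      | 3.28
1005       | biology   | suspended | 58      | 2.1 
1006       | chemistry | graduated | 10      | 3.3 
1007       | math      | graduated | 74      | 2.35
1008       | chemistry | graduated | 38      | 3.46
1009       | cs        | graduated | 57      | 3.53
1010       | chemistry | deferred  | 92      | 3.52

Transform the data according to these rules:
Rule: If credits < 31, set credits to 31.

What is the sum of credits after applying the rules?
579

Step 1: 3 records have credits < 31
Step 2: These records originally summed to 45
Step 3: After setting to minimum: 3 × 31 = 93
Step 4: Unaffected records sum: 486
Step 5: Final sum = 93 + 486 = 579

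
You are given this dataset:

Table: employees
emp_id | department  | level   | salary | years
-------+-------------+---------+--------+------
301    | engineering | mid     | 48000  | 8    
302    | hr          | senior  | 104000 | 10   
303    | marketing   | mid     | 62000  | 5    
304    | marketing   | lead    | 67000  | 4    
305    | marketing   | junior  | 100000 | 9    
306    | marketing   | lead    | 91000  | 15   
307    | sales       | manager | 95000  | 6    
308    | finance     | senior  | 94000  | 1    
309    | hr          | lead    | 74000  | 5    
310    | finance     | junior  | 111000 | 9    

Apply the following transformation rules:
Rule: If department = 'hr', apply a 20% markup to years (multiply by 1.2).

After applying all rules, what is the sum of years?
75.0

Step 1: Records with department = 'hr' have total years = 15
Step 2: Apply multiplier: 15 × 1.2 = 18.0
Step 3: Other records total: 57
Step 4: Final sum = 18.0 + 57 = 75.0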